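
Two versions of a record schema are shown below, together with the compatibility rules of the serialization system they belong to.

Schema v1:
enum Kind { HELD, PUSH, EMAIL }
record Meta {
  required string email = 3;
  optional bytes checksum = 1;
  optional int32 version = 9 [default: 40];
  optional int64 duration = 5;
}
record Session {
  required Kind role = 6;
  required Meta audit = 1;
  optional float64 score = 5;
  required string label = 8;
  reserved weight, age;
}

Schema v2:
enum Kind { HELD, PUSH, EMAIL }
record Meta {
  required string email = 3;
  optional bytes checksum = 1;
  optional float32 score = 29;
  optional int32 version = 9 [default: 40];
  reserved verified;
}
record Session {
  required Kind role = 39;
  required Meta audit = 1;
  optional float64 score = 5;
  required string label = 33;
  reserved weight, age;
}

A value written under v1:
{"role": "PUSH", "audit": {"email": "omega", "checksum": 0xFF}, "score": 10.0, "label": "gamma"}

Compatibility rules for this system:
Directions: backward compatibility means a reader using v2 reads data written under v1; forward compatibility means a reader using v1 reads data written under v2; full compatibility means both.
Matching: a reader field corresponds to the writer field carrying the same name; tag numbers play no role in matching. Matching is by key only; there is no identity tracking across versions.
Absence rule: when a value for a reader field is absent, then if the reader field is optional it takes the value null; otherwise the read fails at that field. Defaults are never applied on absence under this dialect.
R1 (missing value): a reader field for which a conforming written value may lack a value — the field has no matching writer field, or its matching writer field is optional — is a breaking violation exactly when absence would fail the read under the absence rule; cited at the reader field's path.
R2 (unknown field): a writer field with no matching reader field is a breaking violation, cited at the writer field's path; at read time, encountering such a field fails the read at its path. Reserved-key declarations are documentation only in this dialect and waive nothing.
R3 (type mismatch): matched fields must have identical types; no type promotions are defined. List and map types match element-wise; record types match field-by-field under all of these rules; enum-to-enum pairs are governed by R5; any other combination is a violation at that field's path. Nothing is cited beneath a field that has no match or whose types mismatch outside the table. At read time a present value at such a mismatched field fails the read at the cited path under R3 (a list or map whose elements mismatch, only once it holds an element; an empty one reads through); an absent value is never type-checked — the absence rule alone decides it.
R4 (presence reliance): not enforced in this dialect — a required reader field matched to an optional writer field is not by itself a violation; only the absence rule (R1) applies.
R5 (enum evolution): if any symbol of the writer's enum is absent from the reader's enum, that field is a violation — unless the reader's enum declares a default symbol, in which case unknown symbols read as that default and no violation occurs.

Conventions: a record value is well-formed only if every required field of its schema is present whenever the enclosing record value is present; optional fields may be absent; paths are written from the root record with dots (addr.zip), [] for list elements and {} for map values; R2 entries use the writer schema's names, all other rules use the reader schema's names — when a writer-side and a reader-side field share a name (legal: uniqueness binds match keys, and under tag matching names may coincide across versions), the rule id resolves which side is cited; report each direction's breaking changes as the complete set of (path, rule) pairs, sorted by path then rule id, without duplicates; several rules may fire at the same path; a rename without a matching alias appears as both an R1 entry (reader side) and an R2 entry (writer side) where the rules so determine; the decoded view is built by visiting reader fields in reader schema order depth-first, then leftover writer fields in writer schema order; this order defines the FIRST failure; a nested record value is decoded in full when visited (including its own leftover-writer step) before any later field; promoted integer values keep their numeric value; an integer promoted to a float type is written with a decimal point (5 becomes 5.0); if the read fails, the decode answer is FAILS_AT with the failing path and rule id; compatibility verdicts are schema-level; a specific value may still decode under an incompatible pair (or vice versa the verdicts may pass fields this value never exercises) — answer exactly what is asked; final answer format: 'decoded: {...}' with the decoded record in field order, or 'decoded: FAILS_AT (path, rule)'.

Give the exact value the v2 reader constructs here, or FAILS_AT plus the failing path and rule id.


decoded: {"role": "PUSH", "audit": {"email": "omega", "checksum": 0xFF, "score": null, "version": null}, "score": 10.0, "label": "gamma"}

in Session below, arrows point writer -> reader
decoding the Session value with the v2 reader:
  role := "PUSH"
  audit.email := "omega"
  audit.checksum := 0xFF
  audit.score := null (missing; optional => null)
  audit.version := null (missing; optional => null)
  score := 10.0
  label := "gamma"
  => decoded: {"role": "PUSH", "audit": {"email": "omega", "checksum": 0xFF, "score": null, "version": null}, "score": 10.0, "label": "gamma"}
ruling out the remaining Session differences:
  field role in record Session: tag 6 changed to 39 -> inert under this dialect — no rule fires on Session and the result does not move
  field label in record Session: tag 8 changed to 33 -> inert under this dialect — no rule fires on Session and the result does not move


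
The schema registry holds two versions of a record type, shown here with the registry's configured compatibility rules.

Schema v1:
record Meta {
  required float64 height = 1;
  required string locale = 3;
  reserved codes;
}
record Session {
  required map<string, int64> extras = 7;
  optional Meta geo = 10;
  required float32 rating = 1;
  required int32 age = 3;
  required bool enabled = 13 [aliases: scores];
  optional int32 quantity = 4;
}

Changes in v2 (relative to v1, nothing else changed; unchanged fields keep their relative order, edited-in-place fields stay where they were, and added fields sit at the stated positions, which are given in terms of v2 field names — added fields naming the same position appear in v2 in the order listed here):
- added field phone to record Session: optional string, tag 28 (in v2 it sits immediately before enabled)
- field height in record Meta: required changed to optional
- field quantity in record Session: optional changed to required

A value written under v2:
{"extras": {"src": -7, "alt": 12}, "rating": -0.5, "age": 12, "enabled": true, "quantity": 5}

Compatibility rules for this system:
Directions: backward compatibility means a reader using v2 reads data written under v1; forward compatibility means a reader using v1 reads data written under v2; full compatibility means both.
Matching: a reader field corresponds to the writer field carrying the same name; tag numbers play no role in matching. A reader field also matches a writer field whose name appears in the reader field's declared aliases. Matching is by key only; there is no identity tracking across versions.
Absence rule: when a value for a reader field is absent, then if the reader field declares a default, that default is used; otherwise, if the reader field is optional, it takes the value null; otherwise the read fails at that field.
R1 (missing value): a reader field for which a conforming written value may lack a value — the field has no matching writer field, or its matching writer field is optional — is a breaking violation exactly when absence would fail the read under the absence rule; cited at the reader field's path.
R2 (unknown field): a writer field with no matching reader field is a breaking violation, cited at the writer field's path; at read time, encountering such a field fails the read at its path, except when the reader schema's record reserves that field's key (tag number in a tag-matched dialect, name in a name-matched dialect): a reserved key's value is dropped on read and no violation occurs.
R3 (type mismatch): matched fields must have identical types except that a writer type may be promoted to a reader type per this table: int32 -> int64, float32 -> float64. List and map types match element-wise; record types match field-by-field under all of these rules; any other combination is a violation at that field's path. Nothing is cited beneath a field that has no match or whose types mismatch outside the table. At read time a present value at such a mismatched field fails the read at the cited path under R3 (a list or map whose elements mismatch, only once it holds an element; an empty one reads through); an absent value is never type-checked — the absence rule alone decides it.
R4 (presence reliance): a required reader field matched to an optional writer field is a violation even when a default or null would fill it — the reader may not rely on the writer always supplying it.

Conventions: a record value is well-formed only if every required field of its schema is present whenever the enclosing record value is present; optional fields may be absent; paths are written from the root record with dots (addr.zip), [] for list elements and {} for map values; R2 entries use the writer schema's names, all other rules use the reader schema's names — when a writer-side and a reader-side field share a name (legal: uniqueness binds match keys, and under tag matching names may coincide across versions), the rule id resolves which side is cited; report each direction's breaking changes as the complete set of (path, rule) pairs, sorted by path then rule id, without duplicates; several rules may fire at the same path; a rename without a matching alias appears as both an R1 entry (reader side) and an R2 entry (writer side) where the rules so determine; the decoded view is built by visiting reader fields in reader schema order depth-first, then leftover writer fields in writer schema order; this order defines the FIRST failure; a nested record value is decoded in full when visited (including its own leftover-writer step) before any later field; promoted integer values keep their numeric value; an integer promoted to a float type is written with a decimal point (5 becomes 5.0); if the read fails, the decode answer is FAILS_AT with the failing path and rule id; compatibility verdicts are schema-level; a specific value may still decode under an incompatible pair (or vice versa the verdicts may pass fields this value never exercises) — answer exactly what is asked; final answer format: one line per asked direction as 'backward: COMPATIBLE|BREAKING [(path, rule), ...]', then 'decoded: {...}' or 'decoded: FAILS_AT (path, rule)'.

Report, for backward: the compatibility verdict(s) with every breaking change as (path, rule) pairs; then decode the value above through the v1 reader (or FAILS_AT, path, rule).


backward: BREAKING [(quantity, R1), (quantity, R4)]; decoded: {"extras": {"src": -7, "alt": 12}, "geo": null, "rating": -0.5, "age": 12, "enabled": true, "quantity": 5}

each type pair in Session: writer, then reader
checking backward for Session: reader v2 against writer v1:
  map<string, int64> -> map<string, int64>, writer required: extras aligns to extras
  Meta -> Meta, writer optional: geo aligns to geo
  float32 -> float32, writer required: rating aligns to rating
  int32 -> int32, writer required: age aligns to age
  phone: no writer-side match
  bool -> bool, writer required: enabled aligns to enabled
  int32 -> int32, writer optional: quantity aligns to quantity
  float64 -> float64, writer required: geo.height aligns to geo.height
  string -> string, writer required: geo.locale aligns to geo.locale
  R1 fires at quantity
  R4 fires at quantity
  => 2 violation(s): backward is BREAKING for Session
migrating the Session value to v1:
  extras := {"src": -7, "alt": 12}
  geo := null (missing; optional => null)
  rating := -0.5
  age := 12
  enabled := true
  quantity := 5
  => decoded: {"extras": {"src": -7, "alt": 12}, "geo": null, "rating": -0.5, "age": 12, "enabled": true, "quantity": 5}
remaining Session differences; none change what is asked:
  added field phone to record Session: optional string, tag 28 (in v2 it sits immediately before enabled) -> fires only in the forward direction of Session, which is not asked here
  field height in record Meta: required changed to optional -> fires only in the forward direction of Session, which is not asked here


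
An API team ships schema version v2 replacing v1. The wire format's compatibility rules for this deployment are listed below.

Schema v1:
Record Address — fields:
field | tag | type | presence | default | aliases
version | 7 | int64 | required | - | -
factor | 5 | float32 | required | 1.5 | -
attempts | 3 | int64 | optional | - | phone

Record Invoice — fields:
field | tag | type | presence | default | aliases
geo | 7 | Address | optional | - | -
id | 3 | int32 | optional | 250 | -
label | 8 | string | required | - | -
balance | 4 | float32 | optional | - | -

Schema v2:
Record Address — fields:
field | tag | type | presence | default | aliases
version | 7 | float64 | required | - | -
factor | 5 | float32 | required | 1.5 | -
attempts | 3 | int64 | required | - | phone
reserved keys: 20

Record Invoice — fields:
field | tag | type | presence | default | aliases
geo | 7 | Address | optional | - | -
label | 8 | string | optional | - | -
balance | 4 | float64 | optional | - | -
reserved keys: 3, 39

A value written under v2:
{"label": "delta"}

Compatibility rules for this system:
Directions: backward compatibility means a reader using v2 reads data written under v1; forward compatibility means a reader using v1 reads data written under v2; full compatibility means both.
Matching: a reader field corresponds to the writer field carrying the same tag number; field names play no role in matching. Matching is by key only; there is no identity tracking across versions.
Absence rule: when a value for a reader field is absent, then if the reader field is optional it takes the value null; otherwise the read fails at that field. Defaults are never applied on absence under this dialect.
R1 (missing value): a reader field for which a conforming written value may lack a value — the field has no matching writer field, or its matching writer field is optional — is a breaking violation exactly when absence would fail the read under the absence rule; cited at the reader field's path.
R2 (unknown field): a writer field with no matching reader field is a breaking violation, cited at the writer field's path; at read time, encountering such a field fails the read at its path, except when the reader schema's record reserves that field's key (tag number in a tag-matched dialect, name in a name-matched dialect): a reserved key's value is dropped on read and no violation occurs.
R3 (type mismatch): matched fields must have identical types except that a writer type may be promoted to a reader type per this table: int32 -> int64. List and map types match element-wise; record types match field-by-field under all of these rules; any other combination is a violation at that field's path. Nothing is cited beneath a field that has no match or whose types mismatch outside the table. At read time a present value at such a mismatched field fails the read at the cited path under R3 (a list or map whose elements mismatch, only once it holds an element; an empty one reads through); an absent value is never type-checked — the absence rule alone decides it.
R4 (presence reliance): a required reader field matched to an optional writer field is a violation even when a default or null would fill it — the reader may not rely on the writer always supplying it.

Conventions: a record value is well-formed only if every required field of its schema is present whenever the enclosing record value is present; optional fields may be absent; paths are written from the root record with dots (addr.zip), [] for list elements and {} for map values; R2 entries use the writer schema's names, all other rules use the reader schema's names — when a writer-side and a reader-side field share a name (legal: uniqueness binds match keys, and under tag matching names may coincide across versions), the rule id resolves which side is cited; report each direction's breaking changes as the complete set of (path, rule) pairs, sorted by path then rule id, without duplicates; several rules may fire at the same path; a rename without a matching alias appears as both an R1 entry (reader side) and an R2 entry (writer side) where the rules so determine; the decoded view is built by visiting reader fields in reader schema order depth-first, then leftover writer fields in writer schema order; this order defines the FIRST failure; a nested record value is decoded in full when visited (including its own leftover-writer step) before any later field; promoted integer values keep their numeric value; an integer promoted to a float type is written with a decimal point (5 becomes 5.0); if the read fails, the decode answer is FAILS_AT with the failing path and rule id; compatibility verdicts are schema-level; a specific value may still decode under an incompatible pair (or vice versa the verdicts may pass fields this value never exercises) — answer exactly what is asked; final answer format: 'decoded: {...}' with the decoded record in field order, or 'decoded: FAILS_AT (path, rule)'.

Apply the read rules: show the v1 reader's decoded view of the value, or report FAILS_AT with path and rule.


the writer's type comes first in each Invoice pair
decode (reader v1):
  geo := null (missing; optional => null)
  id := null (missing; optional => null)
  label := "delta"
  balance := null (missing; optional => null)
  => decoded: {"geo": null, "id": null, "label": "delta", "balance": null}
diffs on Invoice not affecting the asked answer:
  field balance in record Invoice: type float32 changed to float64 -> schema-level compatibility only; this Invoice value's decode is unchanged
  field label in record Invoice: required changed to optional -> schema-level compatibility only; this Invoice value's decode is unchanged
  field attempts in record Address: optional changed to required -> schema-level compatibility only; this Invoice value's decode is unchanged
  removed field id from record Invoice (its key 3 joins the reserved list) -> no rule fires on it and the decoded Invoice view is identical with or without it
  field version in record Address: type int64 changed to float64 -> schema-level compatibility only; this Invoice value's decode is unchanged

decoded: {"geo": null, "id": null, "label": "delta", "balance": null}


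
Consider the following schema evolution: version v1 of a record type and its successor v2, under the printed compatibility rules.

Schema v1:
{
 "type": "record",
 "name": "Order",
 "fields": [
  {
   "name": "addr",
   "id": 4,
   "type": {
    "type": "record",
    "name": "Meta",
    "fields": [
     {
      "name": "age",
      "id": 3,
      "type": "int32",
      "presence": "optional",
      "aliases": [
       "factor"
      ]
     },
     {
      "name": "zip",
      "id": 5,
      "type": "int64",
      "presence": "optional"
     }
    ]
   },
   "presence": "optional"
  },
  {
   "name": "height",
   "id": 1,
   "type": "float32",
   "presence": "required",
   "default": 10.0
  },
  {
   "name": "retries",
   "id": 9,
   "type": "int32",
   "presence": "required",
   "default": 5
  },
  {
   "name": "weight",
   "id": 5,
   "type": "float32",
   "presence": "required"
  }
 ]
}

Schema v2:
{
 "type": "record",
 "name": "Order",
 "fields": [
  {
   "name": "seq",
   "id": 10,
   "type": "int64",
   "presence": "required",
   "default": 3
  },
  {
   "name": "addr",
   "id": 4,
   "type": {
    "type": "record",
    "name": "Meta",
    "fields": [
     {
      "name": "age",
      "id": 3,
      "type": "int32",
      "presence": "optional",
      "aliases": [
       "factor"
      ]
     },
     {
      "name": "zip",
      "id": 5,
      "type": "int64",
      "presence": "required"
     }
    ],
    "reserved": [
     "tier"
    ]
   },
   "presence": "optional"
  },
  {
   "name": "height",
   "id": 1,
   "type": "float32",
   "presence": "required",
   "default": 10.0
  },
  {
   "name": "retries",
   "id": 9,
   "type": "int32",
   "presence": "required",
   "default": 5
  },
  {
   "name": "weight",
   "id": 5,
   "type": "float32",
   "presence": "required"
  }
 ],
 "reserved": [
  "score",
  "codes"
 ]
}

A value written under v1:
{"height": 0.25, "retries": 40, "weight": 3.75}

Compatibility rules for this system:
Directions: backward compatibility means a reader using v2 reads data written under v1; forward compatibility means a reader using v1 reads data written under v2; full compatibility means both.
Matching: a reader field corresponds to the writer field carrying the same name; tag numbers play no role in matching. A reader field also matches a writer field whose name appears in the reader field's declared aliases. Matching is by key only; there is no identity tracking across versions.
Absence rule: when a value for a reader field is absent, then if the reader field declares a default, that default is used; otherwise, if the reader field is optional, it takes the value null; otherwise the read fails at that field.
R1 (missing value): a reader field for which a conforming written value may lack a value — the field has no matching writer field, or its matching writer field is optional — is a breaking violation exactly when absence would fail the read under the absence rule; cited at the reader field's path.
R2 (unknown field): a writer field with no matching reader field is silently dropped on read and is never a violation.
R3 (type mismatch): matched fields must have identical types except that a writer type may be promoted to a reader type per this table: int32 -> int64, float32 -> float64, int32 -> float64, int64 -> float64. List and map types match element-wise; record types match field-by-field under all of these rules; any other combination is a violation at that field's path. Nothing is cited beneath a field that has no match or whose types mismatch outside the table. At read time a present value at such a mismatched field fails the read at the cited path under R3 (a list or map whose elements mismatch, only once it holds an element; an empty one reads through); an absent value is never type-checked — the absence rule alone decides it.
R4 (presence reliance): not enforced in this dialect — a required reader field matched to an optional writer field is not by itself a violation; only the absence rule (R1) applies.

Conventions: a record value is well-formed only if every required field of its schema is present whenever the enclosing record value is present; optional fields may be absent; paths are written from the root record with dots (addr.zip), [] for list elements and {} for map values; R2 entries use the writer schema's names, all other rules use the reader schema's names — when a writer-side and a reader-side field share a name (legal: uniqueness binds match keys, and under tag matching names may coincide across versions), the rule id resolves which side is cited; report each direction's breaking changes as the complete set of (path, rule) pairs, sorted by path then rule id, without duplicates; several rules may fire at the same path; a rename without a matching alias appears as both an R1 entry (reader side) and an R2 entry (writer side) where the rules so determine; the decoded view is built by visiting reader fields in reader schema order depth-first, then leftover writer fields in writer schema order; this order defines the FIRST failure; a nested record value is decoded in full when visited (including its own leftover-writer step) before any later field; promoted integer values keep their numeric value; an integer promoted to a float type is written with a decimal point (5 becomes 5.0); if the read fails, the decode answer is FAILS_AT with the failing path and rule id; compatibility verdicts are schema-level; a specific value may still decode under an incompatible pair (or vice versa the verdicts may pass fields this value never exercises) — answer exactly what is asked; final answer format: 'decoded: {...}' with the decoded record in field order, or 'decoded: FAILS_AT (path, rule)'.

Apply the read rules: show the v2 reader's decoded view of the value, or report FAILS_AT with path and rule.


decoded: {"seq": 3, "addr": null, "height": 0.25, "retries": 40, "weight": 3.75}

in Order below, arrows point writer -> reader
migrating the Order value to v2:
  seq := 3 (no value, default fills)
  addr := null (not supplied -> null)
  height := 0.25
  retries := 40
  weight := 3.75
  => decoded: {"seq": 3, "addr": null, "height": 0.25, "retries": 40, "weight": 3.75}
the other Order changes do not affect what is asked:
  field zip in record Meta: optional changed to required -> schema-level compatibility only; this Order value's decode is unchanged


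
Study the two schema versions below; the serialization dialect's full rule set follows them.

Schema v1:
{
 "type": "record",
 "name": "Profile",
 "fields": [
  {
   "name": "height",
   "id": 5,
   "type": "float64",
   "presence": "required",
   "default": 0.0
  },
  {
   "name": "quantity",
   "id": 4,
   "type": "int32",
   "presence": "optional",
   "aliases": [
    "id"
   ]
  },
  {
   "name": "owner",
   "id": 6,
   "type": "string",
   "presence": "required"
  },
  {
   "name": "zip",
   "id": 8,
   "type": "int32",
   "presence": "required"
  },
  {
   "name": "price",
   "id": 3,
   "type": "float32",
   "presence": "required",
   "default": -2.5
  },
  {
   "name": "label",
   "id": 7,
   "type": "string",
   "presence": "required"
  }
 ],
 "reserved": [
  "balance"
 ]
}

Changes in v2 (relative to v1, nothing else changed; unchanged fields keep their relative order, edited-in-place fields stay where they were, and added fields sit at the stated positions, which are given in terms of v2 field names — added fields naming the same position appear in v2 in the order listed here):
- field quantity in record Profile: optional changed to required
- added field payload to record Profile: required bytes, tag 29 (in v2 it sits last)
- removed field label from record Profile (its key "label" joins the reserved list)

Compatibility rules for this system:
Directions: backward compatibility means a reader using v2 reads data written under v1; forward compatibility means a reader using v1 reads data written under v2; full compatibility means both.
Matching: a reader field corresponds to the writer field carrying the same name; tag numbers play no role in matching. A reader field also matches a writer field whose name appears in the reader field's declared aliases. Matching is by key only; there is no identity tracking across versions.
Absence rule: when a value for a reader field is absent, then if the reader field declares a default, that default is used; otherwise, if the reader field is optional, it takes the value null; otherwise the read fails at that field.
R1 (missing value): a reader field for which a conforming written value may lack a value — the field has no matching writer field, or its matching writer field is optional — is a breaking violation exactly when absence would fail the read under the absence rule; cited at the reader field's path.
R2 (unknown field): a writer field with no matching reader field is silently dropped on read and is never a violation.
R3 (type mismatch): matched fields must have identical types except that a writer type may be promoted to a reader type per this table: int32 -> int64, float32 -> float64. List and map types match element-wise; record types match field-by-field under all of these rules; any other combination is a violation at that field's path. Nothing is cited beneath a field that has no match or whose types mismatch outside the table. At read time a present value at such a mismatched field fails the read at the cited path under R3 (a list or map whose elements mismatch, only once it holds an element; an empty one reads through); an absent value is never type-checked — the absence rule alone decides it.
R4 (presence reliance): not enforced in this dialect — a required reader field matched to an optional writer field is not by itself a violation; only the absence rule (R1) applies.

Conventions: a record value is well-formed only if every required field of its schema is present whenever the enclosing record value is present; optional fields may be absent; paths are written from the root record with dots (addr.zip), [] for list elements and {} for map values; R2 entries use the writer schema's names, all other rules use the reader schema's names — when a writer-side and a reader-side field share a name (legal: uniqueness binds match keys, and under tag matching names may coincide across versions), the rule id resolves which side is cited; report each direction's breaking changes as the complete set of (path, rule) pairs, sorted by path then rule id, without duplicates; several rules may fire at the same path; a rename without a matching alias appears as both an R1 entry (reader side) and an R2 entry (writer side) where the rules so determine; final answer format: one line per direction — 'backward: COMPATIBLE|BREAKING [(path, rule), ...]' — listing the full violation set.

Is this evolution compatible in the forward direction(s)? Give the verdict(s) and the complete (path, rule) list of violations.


forward: BREAKING [(label, R1)]

arrows below run writer -> reader for Profile
forward on Profile — v1 reading data written by v2:
  height: paired with writer height (float64 -> float64; writer required)
  quantity: paired with writer quantity (int32 -> int32; writer required)
  owner: paired with writer owner (string -> string; writer required)
  zip: paired with writer zip (int32 -> int32; writer required)
  price: paired with writer price (float32 -> float32; writer required)
  no writer field matches reader label
  payload (writer side), unknown to reader
  rule R1 violated at label
  => forward verdict for Profile: BREAKING, 1 violation(s)
the rest of the Profile diff is inert for this question:
  field quantity in record Profile: optional changed to required -> its effect on Profile is confined to the backward direction, not asked
  added field payload to record Profile: required bytes, tag 29 (in v2 it sits last) -> its effect on Profile is confined to the backward direction, not asked


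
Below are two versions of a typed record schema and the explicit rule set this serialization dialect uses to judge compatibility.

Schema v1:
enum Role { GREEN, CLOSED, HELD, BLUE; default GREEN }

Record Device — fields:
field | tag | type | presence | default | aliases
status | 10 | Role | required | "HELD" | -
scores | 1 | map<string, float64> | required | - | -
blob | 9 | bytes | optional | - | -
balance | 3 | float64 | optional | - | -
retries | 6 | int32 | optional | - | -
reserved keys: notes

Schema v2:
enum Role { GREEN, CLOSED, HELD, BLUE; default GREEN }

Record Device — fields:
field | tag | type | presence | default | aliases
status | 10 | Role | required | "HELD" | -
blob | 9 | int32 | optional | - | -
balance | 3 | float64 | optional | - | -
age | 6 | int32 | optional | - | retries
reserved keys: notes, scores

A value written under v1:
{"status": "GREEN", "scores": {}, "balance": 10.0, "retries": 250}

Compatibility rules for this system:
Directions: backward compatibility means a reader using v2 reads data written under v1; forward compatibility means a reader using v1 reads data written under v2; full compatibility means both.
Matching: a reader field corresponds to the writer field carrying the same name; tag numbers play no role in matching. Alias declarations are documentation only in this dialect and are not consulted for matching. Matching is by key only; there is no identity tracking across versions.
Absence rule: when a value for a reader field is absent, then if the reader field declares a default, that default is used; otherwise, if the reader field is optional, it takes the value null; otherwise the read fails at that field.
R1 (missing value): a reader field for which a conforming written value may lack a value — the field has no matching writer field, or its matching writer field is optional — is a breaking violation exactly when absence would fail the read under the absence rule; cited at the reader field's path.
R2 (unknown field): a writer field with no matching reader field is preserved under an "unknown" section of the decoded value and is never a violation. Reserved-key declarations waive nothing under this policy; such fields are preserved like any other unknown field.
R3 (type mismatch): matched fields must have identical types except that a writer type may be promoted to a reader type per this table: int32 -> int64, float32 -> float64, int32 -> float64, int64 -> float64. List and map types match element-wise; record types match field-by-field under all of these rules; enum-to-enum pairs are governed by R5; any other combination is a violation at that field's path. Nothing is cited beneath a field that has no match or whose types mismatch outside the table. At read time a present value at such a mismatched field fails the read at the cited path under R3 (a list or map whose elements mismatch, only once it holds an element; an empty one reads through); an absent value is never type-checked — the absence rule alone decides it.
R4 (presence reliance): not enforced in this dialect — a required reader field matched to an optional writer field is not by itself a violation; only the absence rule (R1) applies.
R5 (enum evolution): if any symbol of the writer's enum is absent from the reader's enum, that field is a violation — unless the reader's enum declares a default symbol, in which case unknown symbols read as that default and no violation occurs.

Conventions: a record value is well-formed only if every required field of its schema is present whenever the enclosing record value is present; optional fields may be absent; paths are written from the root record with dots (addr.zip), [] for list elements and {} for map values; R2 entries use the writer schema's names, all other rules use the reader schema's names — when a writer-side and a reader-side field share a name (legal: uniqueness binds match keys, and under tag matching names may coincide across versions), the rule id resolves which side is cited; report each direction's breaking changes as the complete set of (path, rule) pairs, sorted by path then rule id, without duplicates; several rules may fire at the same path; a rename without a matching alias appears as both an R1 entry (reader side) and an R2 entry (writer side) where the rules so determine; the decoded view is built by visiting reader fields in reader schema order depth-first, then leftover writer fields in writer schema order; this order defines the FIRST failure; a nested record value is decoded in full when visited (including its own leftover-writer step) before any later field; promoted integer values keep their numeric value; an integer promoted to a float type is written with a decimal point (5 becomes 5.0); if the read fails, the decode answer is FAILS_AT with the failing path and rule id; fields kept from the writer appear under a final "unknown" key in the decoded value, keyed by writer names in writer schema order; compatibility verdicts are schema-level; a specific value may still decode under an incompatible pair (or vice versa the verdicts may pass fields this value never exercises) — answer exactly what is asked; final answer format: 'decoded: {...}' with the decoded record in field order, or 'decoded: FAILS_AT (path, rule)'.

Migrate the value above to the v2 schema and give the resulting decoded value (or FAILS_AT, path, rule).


decoded: {"status": "GREEN", "blob": null, "balance": 10.0, "age": null, "unknown": {"scores": {}, "retries": 250}}

arrows below run writer -> reader for Device
decode walk for Device under reader schema v2:
  status := "GREEN"
  blob := null (not supplied -> null)
  balance := 10.0
  age := null (not supplied -> null)
  writer scores: kept under "unknown"
  writer retries: kept under "unknown"
  => decoded: {"status": "GREEN", "blob": null, "balance": 10.0, "age": null, "unknown": {"scores": {}, "retries": 250}}
ruling out the remaining Device differences:
  field blob in record Device: type bytes changed to int32 -> affects the rule determinations only; this particular Device value decodes identically


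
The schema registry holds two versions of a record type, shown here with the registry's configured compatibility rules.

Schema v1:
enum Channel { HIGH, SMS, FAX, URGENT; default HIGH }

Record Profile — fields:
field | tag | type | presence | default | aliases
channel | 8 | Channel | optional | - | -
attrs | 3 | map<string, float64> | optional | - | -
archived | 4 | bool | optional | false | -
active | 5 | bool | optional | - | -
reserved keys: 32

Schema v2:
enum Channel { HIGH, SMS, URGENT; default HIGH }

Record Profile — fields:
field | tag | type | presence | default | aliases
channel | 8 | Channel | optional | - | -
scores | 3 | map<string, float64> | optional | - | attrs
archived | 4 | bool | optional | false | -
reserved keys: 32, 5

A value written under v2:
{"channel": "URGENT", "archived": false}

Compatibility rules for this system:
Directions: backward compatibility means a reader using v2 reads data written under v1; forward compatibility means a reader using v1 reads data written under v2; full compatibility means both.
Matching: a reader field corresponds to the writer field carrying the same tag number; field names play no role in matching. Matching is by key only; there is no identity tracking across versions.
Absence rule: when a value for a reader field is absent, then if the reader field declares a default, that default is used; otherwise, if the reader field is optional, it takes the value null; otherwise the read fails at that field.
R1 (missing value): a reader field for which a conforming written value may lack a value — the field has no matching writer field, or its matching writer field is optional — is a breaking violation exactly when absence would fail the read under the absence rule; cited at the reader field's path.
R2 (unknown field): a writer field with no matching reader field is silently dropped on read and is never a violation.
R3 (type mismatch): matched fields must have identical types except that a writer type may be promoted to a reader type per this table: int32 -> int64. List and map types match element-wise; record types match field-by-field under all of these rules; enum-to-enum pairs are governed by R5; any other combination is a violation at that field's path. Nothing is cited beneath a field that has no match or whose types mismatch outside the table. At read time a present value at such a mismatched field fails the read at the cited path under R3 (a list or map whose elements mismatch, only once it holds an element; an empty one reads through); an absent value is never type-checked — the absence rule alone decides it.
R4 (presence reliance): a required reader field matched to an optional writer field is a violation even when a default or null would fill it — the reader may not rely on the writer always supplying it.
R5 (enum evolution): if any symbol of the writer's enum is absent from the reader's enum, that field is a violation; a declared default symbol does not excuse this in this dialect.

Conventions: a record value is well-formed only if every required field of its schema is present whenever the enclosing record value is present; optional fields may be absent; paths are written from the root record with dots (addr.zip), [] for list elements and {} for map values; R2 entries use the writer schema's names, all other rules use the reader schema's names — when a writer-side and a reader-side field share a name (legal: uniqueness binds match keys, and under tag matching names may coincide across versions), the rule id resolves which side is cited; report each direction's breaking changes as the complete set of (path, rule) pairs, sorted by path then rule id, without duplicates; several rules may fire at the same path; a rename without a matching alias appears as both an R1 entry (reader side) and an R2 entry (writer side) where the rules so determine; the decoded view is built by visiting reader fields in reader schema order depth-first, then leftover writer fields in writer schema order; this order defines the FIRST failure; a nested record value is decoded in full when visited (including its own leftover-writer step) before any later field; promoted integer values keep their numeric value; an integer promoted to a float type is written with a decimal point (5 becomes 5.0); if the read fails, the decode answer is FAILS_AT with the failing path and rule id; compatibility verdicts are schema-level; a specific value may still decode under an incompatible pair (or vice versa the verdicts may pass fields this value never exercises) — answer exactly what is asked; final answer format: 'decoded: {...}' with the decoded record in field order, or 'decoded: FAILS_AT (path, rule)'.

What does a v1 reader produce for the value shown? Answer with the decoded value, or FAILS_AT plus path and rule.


decoded: {"channel": "URGENT", "attrs": null, "archived": false, "active": null}

the writer's type comes first in each Profile pair
decoding the Profile value with the v1 reader:
  channel := "URGENT"
  attrs := null (absent, optional -> null)
  archived := false
  active := null (absent, optional -> null)
  => decoded: {"channel": "URGENT", "attrs": null, "archived": false, "active": null}
diffs on Profile not affecting the asked answer:
  enum Channel (field channel in record Profile): symbol FAX removed -> matters for Profile compatibility verdicts, not for this value's decode
  removed field active from record Profile (its key 5 joins the reserved list) -> inert under this dialect — no rule fires on Profile and the result does not move
  renamed field attrs to scores in record Profile (alias attrs declared on the renamed field) -> inert under this dialect — no rule fires on Profile and the result does not move
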